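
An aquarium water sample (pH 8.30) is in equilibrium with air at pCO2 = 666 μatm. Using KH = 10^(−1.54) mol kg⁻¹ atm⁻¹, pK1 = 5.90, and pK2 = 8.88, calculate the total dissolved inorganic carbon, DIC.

DIC = 6.11 mmol/kg

[CO2*] = KH · pCO2 = 10^(−1.54) × 666×10^-6 = 1.921×10^-5 mol/kg
α₀ = 1/(1 + K1/[H⁺] + K1K2/[H⁺]²) = 1/(1 + 10^+2.40 + 10^+1.82) = 0.003142
DIC = [CO2*]/α₀ = 1.921×10^-5 / 0.003142 = 6.11 mmol/kg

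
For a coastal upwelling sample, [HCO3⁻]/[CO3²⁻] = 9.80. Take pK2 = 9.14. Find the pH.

From K2 = [H⁺][CO3²⁻]/[HCO3⁻]:  pH = pK2 − log₁₀([HCO3⁻]/[CO3²⁻])
log₁₀(9.80) = +0.991
pH = 9.14 − (+0.991) = 8.15

pH = 8.15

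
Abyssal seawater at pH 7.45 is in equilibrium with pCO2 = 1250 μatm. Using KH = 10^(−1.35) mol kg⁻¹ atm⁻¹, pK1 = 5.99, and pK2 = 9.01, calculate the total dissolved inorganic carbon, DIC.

DIC = 1.71 mmol/kg

[CO2*] = KH · pCO2 = 10^(−1.35) × 1250×10^-6 = 5.584×10^-5 mol/kg
α₀ = 1/(1 + K1/[H⁺] + K1K2/[H⁺]²) = 1/(1 + 10^+1.46 + 10^-0.10) = 0.03264
DIC = [CO2*]/α₀ = 5.584×10^-5 / 0.03264 = 1.71 mmol/kg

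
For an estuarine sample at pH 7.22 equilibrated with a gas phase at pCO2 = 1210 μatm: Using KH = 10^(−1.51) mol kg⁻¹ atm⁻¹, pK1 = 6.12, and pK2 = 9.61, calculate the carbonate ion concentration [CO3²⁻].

[CO2*] = KH · pCO2 = 10^(−1.51) × 1210×10^-6 = 3.739×10^-5 mol/kg
α₀ = 1/(1 + K1/[H⁺] + K1K2/[H⁺]²) = 1/(1 + 10^+1.10 + 10^-1.29) = 0.07331
DIC = [CO2*]/α₀ = 3.739×10^-5 / 0.07331 = 0.5101 mmol/kg
[CO3²⁻] = α₂·DIC; α₂ = 0.003760, so [CO3²⁻] = 0.003760 × 0.5101 = 0.00192 mmol/kg = 1.92 μmol/kg

[CO3²⁻] = 1.92 μmol/kg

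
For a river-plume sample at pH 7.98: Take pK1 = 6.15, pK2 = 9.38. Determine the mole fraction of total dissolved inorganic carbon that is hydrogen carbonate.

α₁ = 1 / (1 + [H⁺]/K1 + K2/[H⁺]) = 1 / (1 + 10^-1.83 + 10^-1.40)
   = 1 / (1 + 0.014791 + 0.039811) = 1/1.0546 = 0.9482

α₁ = 0.948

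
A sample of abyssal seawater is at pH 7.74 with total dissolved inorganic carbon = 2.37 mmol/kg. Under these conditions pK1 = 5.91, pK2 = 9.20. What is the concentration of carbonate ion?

[CO3²⁻] = 0.0783 mmol/kg

α₂ = 1 / (1 + [H⁺]/K2 + [H⁺]²/(K1K2)) = 1 / (1 + 10^+1.46 + 10^-0.37)
   = 1 / (1 + 28.840 + 0.42658) = 1/30.267 = 0.03304
[CO3²⁻] = α₂ × DIC = 0.03304 × 2.37 = 0.0783 mmol/kg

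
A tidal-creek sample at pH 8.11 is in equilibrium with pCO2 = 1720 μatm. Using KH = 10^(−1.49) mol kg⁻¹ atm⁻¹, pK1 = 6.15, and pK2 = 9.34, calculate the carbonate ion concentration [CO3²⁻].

[CO3²⁻] = 0.299 mmol/kg

[CO2*] = KH · pCO2 = 10^(−1.49) × 1720×10^-6 = 5.566×10^-5 mol/kg
α₀ = 1/(1 + K1/[H⁺] + K1K2/[H⁺]²) = 1/(1 + 10^+1.96 + 10^+0.73) = 0.01025
DIC = [CO2*]/α₀ = 5.566×10^-5 / 0.01025 = 5.431 mmol/kg
[CO3²⁻] = α₂·DIC; α₂ = 0.05504, so [CO3²⁻] = 0.05504 × 5.431 = 0.299 mmol/kg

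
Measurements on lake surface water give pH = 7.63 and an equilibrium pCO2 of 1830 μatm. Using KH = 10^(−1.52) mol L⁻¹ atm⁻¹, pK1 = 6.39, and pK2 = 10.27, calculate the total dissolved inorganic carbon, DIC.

[CO2*] = KH · pCO2 = 10^(−1.52) × 1830×10^-6 = 5.527×10^-5 mol/L
α₀ = 1/(1 + K1/[H⁺] + K1K2/[H⁺]²) = 1/(1 + 10^+1.24 + 10^-1.40) = 0.05430
DIC = [CO2*]/α₀ = 5.527×10^-5 / 0.05430 = 1.02 mmol/L

DIC = 1.02 mmol/L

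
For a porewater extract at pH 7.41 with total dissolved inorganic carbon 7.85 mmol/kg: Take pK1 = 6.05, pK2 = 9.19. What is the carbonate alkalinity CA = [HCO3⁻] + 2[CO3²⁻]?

CA = [HCO3⁻] + 2[CO3²⁻] = (α₁ + 2α₂)·DIC
At pH 7.41: [H⁺]/K1 = 10^-1.36 = 0.043652, K2/[H⁺] = 10^-1.78 = 0.016596
α₁ = 1/(1 + 0.043652 + 0.016596) = 1/1.0602 = 0.9432; α₂ = α₁·K2/[H⁺] = 0.01565
α₁ + 2α₂ = 0.9745
CA = 0.9745 × 7.85 = 7.65 mmol/kg

CA = 7.65 mmol/kg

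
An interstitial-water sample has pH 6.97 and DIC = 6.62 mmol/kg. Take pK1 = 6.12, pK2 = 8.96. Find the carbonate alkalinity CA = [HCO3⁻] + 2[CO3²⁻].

CA = 5.87 mmol/kg

CA = [HCO3⁻] + 2[CO3²⁻] = (α₁ + 2α₂)·DIC
At pH 6.97: [H⁺]/K1 = 10^-0.85 = 0.14125, K2/[H⁺] = 10^-1.99 = 0.010233
α₁ = 1/(1 + 0.14125 + 0.010233) = 1/1.1515 = 0.8684; α₂ = α₁·K2/[H⁺] = 0.008887
α₁ + 2α₂ = 0.8862
CA = 0.8862 × 6.62 = 5.87 mmol/kg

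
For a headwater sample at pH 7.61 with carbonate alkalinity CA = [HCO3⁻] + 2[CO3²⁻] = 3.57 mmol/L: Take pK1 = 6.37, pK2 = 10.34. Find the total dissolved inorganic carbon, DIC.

CA = [HCO3⁻] + 2[CO3²⁻] = (α₁ + 2α₂)·DIC
At pH 7.61: [H⁺]/K1 = 10^-1.24 = 0.057544, K2/[H⁺] = 10^-2.73 = 0.0018621
α₁ = 1/(1 + 0.057544 + 0.0018621) = 1/1.0594 = 0.9439; α₂ = α₁·K2/[H⁺] = 0.001758
α₁ + 2α₂ = 0.9474
DIC = CA / (α₁ + 2α₂) = 3.57 / 0.9474 = 3.77 mmol/L

DIC = 3.77 mmol/L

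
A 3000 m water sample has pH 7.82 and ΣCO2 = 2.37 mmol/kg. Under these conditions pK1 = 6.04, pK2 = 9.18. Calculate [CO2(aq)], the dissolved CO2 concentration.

[CO2*] = 0.0371 mmol/kg

α₀ = 1 / (1 + K1/[H⁺] + K1K2/[H⁺]²) = 1 / (1 + 10^+1.78 + 10^+0.42)
   = 1 / (1 + 60.256 + 2.6303) = 1/63.886 = 0.01565
[CO2*] = α₀ × DIC = 0.01565 × 2.37 = 0.0371 mmol/kg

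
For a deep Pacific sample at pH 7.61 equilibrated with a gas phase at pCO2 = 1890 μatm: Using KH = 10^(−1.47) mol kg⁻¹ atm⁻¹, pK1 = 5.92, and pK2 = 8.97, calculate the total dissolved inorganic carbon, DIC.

DIC = 3.34 mmol/kg

[CO2*] = KH · pCO2 = 10^(−1.47) × 1890×10^-6 = 6.404×10^-5 mol/kg
α₀ = 1/(1 + K1/[H⁺] + K1K2/[H⁺]²) = 1/(1 + 10^+1.69 + 10^+0.33) = 0.01919
DIC = [CO2*]/α₀ = 6.404×10^-5 / 0.01919 = 3.34 mmol/kg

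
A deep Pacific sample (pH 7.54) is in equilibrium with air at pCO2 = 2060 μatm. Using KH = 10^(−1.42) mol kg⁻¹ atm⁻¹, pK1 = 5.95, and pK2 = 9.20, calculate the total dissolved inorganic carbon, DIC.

[CO2*] = KH · pCO2 = 10^(−1.42) × 2060×10^-6 = 7.832×10^-5 mol/kg
α₀ = 1/(1 + K1/[H⁺] + K1K2/[H⁺]²) = 1/(1 + 10^+1.59 + 10^-0.07) = 0.02454
DIC = [CO2*]/α₀ = 7.832×10^-5 / 0.02454 = 3.19 mmol/kg

DIC = 3.19 mmol/kg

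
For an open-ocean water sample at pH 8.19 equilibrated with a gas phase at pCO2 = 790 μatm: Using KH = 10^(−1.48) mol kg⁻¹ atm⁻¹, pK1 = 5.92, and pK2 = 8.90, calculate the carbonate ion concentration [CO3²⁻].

[CO3²⁻] = 0.950 mmol/kg

[CO2*] = KH · pCO2 = 10^(−1.48) × 790×10^-6 = 2.616×10^-5 mol/kg
α₀ = 1/(1 + K1/[H⁺] + K1K2/[H⁺]²) = 1/(1 + 10^+2.27 + 10^+1.56) = 0.004474
DIC = [CO2*]/α₀ = 2.616×10^-5 / 0.004474 = 5.847 mmol/kg
[CO3²⁻] = α₂·DIC; α₂ = 0.1624, so [CO3²⁻] = 0.1624 × 5.847 = 0.950 mmol/kg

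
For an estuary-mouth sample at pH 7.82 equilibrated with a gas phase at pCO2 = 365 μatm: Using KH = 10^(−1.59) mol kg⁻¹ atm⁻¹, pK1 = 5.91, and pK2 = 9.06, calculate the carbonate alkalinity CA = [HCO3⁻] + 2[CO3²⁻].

CA = 0.850 mmol/kg

[CO2*] = KH · pCO2 = 10^(−1.59) × 365×10^-6 = 9.382×10^-6 mol/kg
α₀ = 1/(1 + K1/[H⁺] + K1K2/[H⁺]²) = 1/(1 + 10^+1.91 + 10^+0.67) = 0.01150
DIC = [CO2*]/α₀ = 9.382×10^-6 / 0.01150 = 0.8159 mmol/kg
CA = (α₁ + 2α₂)·DIC = (0.9347 + 2×0.05379) × 0.8159 = 0.850 mmol/kg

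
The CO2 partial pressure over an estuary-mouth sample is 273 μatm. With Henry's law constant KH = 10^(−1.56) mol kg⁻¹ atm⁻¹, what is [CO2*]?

[CO2*] = 7.52 μmol/kg

KH = 10^(−1.56) = 2.754×10^-2 mol kg⁻¹ atm⁻¹
[CO2*] = KH · pCO2 = 2.754×10^-2 × 273×10^-6 atm = 7.52×10^-6 mol/kg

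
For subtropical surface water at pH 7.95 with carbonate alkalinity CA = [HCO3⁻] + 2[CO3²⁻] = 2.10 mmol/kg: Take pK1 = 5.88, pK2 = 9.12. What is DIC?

CA = [HCO3⁻] + 2[CO3²⁻] = (α₁ + 2α₂)·DIC
At pH 7.95: [H⁺]/K1 = 10^-2.07 = 0.0085114, K2/[H⁺] = 10^-1.17 = 0.067608
α₁ = 1/(1 + 0.0085114 + 0.067608) = 1/1.0761 = 0.9293; α₂ = α₁·K2/[H⁺] = 0.06283
α₁ + 2α₂ = 1.0549
DIC = CA / (α₁ + 2α₂) = 2.10 / 1.0549 = 1.99 mmol/kg

DIC = 1.99 mmol/kg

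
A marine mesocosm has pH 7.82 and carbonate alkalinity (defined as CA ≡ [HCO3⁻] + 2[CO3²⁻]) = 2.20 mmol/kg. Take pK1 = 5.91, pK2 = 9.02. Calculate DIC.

DIC = 2.10 mmol/kg

CA = [HCO3⁻] + 2[CO3²⁻] = (α₁ + 2α₂)·DIC
At pH 7.82: [H⁺]/K1 = 10^-1.91 = 0.012303, K2/[H⁺] = 10^-1.20 = 0.063096
α₁ = 1/(1 + 0.012303 + 0.063096) = 1/1.0754 = 0.9299; α₂ = α₁·K2/[H⁺] = 0.05867
α₁ + 2α₂ = 1.0472
DIC = CA / (α₁ + 2α₂) = 2.20 / 1.0472 = 2.10 mmol/kg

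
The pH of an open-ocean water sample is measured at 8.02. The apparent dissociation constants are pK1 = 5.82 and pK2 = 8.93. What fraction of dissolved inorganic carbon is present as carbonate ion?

α₂ = 0.109

α₂ = 1 / (1 + [H⁺]/K2 + [H⁺]²/(K1K2)) = 1 / (1 + 10^+0.91 + 10^-1.29)
   = 1 / (1 + 8.1283 + 0.051286) = 1/9.1796 = 0.1089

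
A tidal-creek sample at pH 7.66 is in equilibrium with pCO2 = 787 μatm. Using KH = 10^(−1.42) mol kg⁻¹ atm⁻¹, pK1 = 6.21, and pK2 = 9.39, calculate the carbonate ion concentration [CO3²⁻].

[CO3²⁻] = 15.7 μmol/kg

[CO2*] = KH · pCO2 = 10^(−1.42) × 787×10^-6 = 2.992×10^-5 mol/kg
α₀ = 1/(1 + K1/[H⁺] + K1K2/[H⁺]²) = 1/(1 + 10^+1.45 + 10^-0.28) = 0.03366
DIC = [CO2*]/α₀ = 2.992×10^-5 / 0.03366 = 0.8889 mmol/kg
[CO3²⁻] = α₂·DIC; α₂ = 0.01767, so [CO3²⁻] = 0.01767 × 0.8889 = 0.0157 mmol/kg = 15.7 μmol/kg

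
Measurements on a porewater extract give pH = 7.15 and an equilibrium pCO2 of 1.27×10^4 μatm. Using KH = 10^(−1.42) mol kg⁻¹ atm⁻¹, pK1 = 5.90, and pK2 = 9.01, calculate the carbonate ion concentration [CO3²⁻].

[CO2*] = KH · pCO2 = 10^(−1.42) × 1.27×10^4×10^-6 = 4.828×10^-4 mol/kg
α₀ = 1/(1 + K1/[H⁺] + K1K2/[H⁺]²) = 1/(1 + 10^+1.25 + 10^-0.61) = 0.05255
DIC = [CO2*]/α₀ = 4.828×10^-4 / 0.05255 = 9.188 mmol/kg
[CO3²⁻] = α₂·DIC; α₂ = 0.01290, so [CO3²⁻] = 0.01290 × 9.188 = 0.119 mmol/kg

[CO3²⁻] = 0.119 mmol/kg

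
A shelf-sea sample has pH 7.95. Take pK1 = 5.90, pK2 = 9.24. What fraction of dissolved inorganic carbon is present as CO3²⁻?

α₂ = 1 / (1 + [H⁺]/K2 + [H⁺]²/(K1K2)) = 1 / (1 + 10^+1.29 + 10^-0.76)
   = 1 / (1 + 19.498 + 0.17378) = 1/20.672 = 0.04837

α₂ = 0.0484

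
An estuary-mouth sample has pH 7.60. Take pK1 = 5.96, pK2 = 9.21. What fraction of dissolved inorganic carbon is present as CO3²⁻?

α₂ = 0.0234

α₂ = 1 / (1 + [H⁺]/K2 + [H⁺]²/(K1K2)) = 1 / (1 + 10^+1.61 + 10^-0.03)
   = 1 / (1 + 40.738 + 0.93325) = 1/42.671 = 0.02343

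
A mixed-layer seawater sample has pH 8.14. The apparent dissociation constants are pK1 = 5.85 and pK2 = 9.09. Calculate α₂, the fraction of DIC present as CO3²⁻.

α₂ = 0.100

α₂ = 1 / (1 + [H⁺]/K2 + [H⁺]²/(K1K2)) = 1 / (1 + 10^+0.95 + 10^-1.34)
   = 1 / (1 + 8.9125 + 0.045709) = 1/9.9582 = 0.1004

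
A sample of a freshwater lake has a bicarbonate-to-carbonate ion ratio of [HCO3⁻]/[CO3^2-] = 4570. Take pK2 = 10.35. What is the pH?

pH = 6.69

From K2 = [H⁺][CO3^2-]/[HCO3⁻]:  pH = pK2 − log₁₀([HCO3⁻]/[CO3^2-])
log₁₀(4570) = +3.660
pH = 10.35 − (+3.660) = 6.69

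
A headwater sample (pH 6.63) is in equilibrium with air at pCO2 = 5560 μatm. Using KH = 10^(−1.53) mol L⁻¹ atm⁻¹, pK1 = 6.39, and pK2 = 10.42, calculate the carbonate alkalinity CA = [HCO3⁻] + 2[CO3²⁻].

[CO2*] = KH · pCO2 = 10^(−1.53) × 5560×10^-6 = 1.641×10^-4 mol/L
α₀ = 1/(1 + K1/[H⁺] + K1K2/[H⁺]²) = 1/(1 + 10^+0.24 + 10^-3.55) = 0.3652
DIC = [CO2*]/α₀ = 1.641×10^-4 / 0.3652 = 0.4493 mmol/L
CA = (α₁ + 2α₂)·DIC = (0.6347 + 2×0.0001029) × 0.4493 = 0.285 mmol/L

CA = 0.285 mmol/L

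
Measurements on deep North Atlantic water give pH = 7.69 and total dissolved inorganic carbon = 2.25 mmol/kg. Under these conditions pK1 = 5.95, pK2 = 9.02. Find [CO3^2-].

[CO3²⁻] = 0.0988 mmol/kg

α₂ = 1 / (1 + [H⁺]/K2 + [H⁺]²/(K1K2)) = 1 / (1 + 10^+1.33 + 10^-0.41)
   = 1 / (1 + 21.380 + 0.38905) = 1/22.769 = 0.04392
[CO3²⁻] = α₂ × DIC = 0.04392 × 2.25 = 0.0988 mmol/kg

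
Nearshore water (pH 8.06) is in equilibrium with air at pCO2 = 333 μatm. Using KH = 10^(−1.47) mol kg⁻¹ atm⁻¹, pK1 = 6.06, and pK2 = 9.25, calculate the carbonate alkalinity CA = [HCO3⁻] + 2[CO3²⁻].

CA = 1.27 mmol/kg

[CO2*] = KH · pCO2 = 10^(−1.47) × 333×10^-6 = 1.128×10^-5 mol/kg
α₀ = 1/(1 + K1/[H⁺] + K1K2/[H⁺]²) = 1/(1 + 10^+2.00 + 10^+0.81) = 0.009306
DIC = [CO2*]/α₀ = 1.128×10^-5 / 0.009306 = 1.212 mmol/kg
CA = (α₁ + 2α₂)·DIC = (0.9306 + 2×0.06009) × 1.212 = 1.27 mmol/kg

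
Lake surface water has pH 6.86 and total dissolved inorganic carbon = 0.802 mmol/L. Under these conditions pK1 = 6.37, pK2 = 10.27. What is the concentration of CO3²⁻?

[CO3²⁻] = 0.236 μmol/L

α₂ = 1 / (1 + [H⁺]/K2 + [H⁺]²/(K1K2)) = 1 / (1 + 10^+3.41 + 10^+2.92)
   = 1 / (1 + 2570.4 + 831.76) = 1/3403.2 = 0.0002938
[CO3²⁻] = α₂ × DIC = 0.0002938 × 0.802 = 0.000236 mmol/L = 0.236 μmol/L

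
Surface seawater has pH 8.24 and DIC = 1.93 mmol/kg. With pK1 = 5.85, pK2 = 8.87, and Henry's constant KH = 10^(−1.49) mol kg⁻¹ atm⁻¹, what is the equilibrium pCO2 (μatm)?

pCO2 = 196 μatm

α₀ = 1 / (1 + K1/[H⁺] + K1K2/[H⁺]²) = 1 / (1 + 10^+2.39 + 10^+1.76)
   = 1 / (1 + 245.47 + 57.544) = 1/304.01 = 0.003289
[CO2*] = α₀ × DIC = 0.003289 × 1.93 = 0.006348 mmol/kg = 6.348 μmol/kg
pCO2 = [CO2*]/KH = 6.348×10^-6 / 3.236×10^-2 = 196 μatm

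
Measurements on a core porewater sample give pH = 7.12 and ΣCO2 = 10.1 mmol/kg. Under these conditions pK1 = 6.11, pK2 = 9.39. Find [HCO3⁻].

α₁ = 1 / (1 + [H⁺]/K1 + K2/[H⁺]) = 1 / (1 + 10^-1.01 + 10^-2.27)
   = 1 / (1 + 0.097724 + 0.0053703) = 1/1.1031 = 0.9065
[HCO3⁻] = α₁ × DIC = 0.9065 × 10.1 = 9.16 mmol/kg

[HCO3⁻] = 9.16 mmol/kg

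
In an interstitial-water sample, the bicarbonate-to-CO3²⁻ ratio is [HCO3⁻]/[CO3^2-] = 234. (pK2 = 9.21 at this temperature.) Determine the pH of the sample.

pH = 6.84

From K2 = [H⁺][CO3^2-]/[HCO3⁻]:  pH = pK2 − log₁₀([HCO3⁻]/[CO3^2-])
log₁₀(234) = +2.369
pH = 9.21 − (+2.369) = 6.84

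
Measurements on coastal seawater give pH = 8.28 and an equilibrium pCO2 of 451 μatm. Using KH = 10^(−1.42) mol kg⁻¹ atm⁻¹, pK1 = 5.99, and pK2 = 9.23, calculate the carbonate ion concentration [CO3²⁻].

[CO2*] = KH · pCO2 = 10^(−1.42) × 451×10^-6 = 1.715×10^-5 mol/kg
α₀ = 1/(1 + K1/[H⁺] + K1K2/[H⁺]²) = 1/(1 + 10^+2.29 + 10^+1.34) = 0.004590
DIC = [CO2*]/α₀ = 1.715×10^-5 / 0.004590 = 3.736 mmol/kg
[CO3²⁻] = α₂·DIC; α₂ = 0.1004, so [CO3²⁻] = 0.1004 × 3.736 = 0.375 mmol/kg

[CO3²⁻] = 0.375 mmol/kg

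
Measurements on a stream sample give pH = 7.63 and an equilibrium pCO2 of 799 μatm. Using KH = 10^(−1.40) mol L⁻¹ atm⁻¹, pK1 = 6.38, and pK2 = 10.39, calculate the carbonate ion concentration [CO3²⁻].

[CO3²⁻] = 0.983 μmol/L

[CO2*] = KH · pCO2 = 10^(−1.40) × 799×10^-6 = 3.181×10^-5 mol/L
α₀ = 1/(1 + K1/[H⁺] + K1K2/[H⁺]²) = 1/(1 + 10^+1.25 + 10^-1.51) = 0.05315
DIC = [CO2*]/α₀ = 3.181×10^-5 / 0.05315 = 0.5984 mmol/L
[CO3²⁻] = α₂·DIC; α₂ = 0.001643, so [CO3²⁻] = 0.001643 × 0.5984 = 0.000983 mmol/L = 0.983 μmol/L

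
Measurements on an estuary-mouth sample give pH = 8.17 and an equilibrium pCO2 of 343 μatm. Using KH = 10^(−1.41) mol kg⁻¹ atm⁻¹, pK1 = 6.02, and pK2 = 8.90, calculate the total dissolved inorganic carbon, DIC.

[CO2*] = KH · pCO2 = 10^(−1.41) × 343×10^-6 = 1.334×10^-5 mol/kg
α₀ = 1/(1 + K1/[H⁺] + K1K2/[H⁺]²) = 1/(1 + 10^+2.15 + 10^+1.42) = 0.005933
DIC = [CO2*]/α₀ = 1.334×10^-5 / 0.005933 = 2.25 mmol/kg

DIC = 2.25 mmol/kg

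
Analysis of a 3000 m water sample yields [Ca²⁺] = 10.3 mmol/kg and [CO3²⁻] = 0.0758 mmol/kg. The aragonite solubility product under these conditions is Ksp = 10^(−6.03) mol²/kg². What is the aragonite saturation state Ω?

Ω = 0.837

Ksp = 10^(−6.03) = 9.333×10^-7
Ω = [Ca²⁺][CO3²⁻]/Ksp = (10.3×10^-3)(0.0758×10^-3) / 9.333×10^-7 = 0.837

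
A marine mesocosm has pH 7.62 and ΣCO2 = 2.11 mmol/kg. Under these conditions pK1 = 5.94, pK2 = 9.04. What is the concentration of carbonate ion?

α₂ = 1 / (1 + [H⁺]/K2 + [H⁺]²/(K1K2)) = 1 / (1 + 10^+1.42 + 10^-0.26)
   = 1 / (1 + 26.303 + 0.54954) = 1/27.852 = 0.03590
[CO3²⁻] = α₂ × DIC = 0.03590 × 2.11 = 0.0758 mmol/kg

[CO3²⁻] = 0.0758 mmol/kg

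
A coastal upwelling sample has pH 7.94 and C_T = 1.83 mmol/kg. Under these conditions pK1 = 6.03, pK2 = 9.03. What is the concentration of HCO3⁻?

α₁ = 1 / (1 + [H⁺]/K1 + K2/[H⁺]) = 1 / (1 + 10^-1.91 + 10^-1.09)
   = 1 / (1 + 0.012303 + 0.081283) = 1/1.0936 = 0.9144
[HCO3⁻] = α₁ × DIC = 0.9144 × 1.83 = 1.67 mmol/kg

[HCO3⁻] = 1.67 mmol/kg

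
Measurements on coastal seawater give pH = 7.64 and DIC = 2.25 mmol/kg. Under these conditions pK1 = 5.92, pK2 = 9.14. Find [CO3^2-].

α₂ = 1 / (1 + [H⁺]/K2 + [H⁺]²/(K1K2)) = 1 / (1 + 10^+1.50 + 10^-0.22)
   = 1 / (1 + 31.623 + 0.60256) = 1/33.225 = 0.03010
[CO3²⁻] = α₂ × DIC = 0.03010 × 2.25 = 0.0677 mmol/kg

[CO3²⁻] = 0.0677 mmol/kg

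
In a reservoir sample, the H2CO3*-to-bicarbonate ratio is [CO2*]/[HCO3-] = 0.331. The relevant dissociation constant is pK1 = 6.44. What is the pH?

From K1 = [H⁺][HCO3-]/[CO2*]:  pH = pK1 − log₁₀([CO2*]/[HCO3-])
log₁₀(0.331) = -0.480
pH = 6.44 − (-0.480) = 6.92

pH = 6.92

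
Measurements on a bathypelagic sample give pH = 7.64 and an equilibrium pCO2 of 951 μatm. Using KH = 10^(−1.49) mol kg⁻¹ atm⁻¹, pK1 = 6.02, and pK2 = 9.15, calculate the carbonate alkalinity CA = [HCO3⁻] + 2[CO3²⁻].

[CO2*] = KH · pCO2 = 10^(−1.49) × 951×10^-6 = 3.077×10^-5 mol/kg
α₀ = 1/(1 + K1/[H⁺] + K1K2/[H⁺]²) = 1/(1 + 10^+1.62 + 10^+0.11) = 0.02274
DIC = [CO2*]/α₀ = 3.077×10^-5 / 0.02274 = 1.353 mmol/kg
CA = (α₁ + 2α₂)·DIC = (0.9480 + 2×0.02929) × 1.353 = 1.36 mmol/kg

CA = 1.36 mmol/kg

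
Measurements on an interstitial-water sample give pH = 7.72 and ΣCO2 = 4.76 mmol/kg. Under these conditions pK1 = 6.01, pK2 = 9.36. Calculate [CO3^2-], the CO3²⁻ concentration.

α₂ = 1 / (1 + [H⁺]/K2 + [H⁺]²/(K1K2)) = 1 / (1 + 10^+1.64 + 10^-0.07)
   = 1 / (1 + 43.652 + 0.85114) = 1/45.503 = 0.02198
[CO3²⁻] = α₂ × DIC = 0.02198 × 4.76 = 0.105 mmol/kg

[CO3²⁻] = 0.105 mmol/kg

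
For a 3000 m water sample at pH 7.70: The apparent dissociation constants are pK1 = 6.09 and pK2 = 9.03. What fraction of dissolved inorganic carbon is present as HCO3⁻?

α₁ = 0.933

α₁ = 1 / (1 + [H⁺]/K1 + K2/[H⁺]) = 1 / (1 + 10^-1.61 + 10^-1.33)
   = 1 / (1 + 0.024547 + 0.046774) = 1/1.0713 = 0.9334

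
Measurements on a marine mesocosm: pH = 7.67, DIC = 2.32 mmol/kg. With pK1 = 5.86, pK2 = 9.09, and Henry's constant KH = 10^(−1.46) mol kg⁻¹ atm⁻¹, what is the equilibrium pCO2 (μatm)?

pCO2 = 984 μatm

α₀ = 1 / (1 + K1/[H⁺] + K1K2/[H⁺]²) = 1 / (1 + 10^+1.81 + 10^+0.39)
   = 1 / (1 + 64.565 + 2.4547) = 1/68.020 = 0.01470
[CO2*] = α₀ × DIC = 0.01470 × 2.32 = 0.03411 mmol/kg
pCO2 = [CO2*]/KH = 3.411×10^-5 / 3.467×10^-2 = 984 μatm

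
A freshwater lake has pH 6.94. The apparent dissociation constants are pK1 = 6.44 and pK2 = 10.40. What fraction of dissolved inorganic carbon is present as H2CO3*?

α₀ = 0.240

α₀ = 1 / (1 + K1/[H⁺] + K1K2/[H⁺]²) = 1 / (1 + 10^+0.50 + 10^-2.96)
   = 1 / (1 + 3.1623 + 0.0010965) = 1/4.1634 = 0.2402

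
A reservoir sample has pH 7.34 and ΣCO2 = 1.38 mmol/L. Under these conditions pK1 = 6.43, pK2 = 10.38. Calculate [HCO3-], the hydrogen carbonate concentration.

α₁ = 1 / (1 + [H⁺]/K1 + K2/[H⁺]) = 1 / (1 + 10^-0.91 + 10^-3.04)
   = 1 / (1 + 0.12303 + 0.00091201) = 1/1.1239 = 0.8897
[HCO3⁻] = α₁ × DIC = 0.8897 × 1.38 = 1.23 mmol/L

[HCO3⁻] = 1.23 mmol/L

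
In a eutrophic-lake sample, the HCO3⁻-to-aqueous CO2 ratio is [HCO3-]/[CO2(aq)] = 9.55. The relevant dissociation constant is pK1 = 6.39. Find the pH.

From K1 = [H⁺][HCO3-]/[CO2(aq)]:  pH = pK1 + log₁₀([HCO3-]/[CO2(aq)])
log₁₀(9.55) = +0.980
pH = 6.39 + (+0.980) = 7.37

pH = 7.37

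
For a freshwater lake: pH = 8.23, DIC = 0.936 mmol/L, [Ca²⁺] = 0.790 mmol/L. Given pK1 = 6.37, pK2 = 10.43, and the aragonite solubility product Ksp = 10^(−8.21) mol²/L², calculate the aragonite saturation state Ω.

Ω = 0.742

α₂ = 1 / (1 + [H⁺]/K2 + [H⁺]²/(K1K2)) = 1 / (1 + 10^+2.20 + 10^+0.34)
   = 1 / (1 + 158.49 + 2.1878) = 1/161.68 = 0.006185
[CO3²⁻] = α₂ × DIC = 0.006185 × 0.936 = 0.005789 mmol/L = 5.789 μmol/L
Ksp = 10^(−8.21) = 6.166×10^-9
Ω = [Ca²⁺][CO3²⁻]/Ksp = (0.790×10^-3)(5.789×10^-6) / 6.166×10^-9 = 0.742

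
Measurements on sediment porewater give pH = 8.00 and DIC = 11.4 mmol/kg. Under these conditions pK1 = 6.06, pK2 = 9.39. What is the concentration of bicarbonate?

α₁ = 1 / (1 + [H⁺]/K1 + K2/[H⁺]) = 1 / (1 + 10^-1.94 + 10^-1.39)
   = 1 / (1 + 0.011482 + 0.040738) = 1/1.0522 = 0.9504
[HCO3⁻] = α₁ × DIC = 0.9504 × 11.4 = 10.8 mmol/kg

[HCO3⁻] = 10.8 mmol/kg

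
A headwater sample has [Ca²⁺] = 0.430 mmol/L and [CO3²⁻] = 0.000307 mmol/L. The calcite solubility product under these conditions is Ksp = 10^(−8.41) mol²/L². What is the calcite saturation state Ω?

Ω = 0.0339

Ksp = 10^(−8.41) = 3.890×10^-9
Ω = [Ca²⁺][CO3²⁻]/Ksp = (0.430×10^-3)(0.000307×10^-3) / 3.890×10^-9 = 0.0339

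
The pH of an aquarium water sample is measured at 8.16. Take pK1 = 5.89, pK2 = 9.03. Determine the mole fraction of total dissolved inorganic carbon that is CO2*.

α₀ = 1 / (1 + K1/[H⁺] + K1K2/[H⁺]²) = 1 / (1 + 10^+2.27 + 10^+1.40)
   = 1 / (1 + 186.21 + 25.119) = 1/212.33 = 0.004710

α₀ = 0.00471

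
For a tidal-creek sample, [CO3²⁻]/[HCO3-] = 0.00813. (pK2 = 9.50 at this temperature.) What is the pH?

pH = 7.41

From K2 = [H⁺][CO3²⁻]/[HCO3-]:  pH = pK2 + log₁₀([CO3²⁻]/[HCO3-])
log₁₀(0.00813) = -2.090
pH = 9.50 + (-2.090) = 7.41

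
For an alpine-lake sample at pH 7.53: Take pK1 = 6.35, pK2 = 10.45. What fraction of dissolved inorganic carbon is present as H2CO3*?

α₀ = 1 / (1 + K1/[H⁺] + K1K2/[H⁺]²) = 1 / (1 + 10^+1.18 + 10^-1.74)
   = 1 / (1 + 15.136 + 0.018197) = 1/16.154 = 0.06190

α₀ = 0.0619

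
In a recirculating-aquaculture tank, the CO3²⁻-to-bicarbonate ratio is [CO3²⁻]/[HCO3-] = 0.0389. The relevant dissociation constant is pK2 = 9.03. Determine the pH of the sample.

pH = 7.62

From K2 = [H⁺][CO3²⁻]/[HCO3-]:  pH = pK2 + log₁₀([CO3²⁻]/[HCO3-])
log₁₀(0.0389) = -1.410
pH = 9.03 + (-1.410) = 7.62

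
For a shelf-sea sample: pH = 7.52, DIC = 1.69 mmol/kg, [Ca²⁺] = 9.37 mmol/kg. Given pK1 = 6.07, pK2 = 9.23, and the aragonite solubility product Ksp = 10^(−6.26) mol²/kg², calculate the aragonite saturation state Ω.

Ω = 0.533

α₂ = 1 / (1 + [H⁺]/K2 + [H⁺]²/(K1K2)) = 1 / (1 + 10^+1.71 + 10^+0.26)
   = 1 / (1 + 51.286 + 1.8197) = 1/54.106 = 0.01848
[CO3²⁻] = α₂ × DIC = 0.01848 × 1.69 = 0.03124 mmol/kg
Ksp = 10^(−6.26) = 5.495×10^-7
Ω = [Ca²⁺][CO3²⁻]/Ksp = (9.37×10^-3)(3.124×10^-5) / 5.495×10^-7 = 0.533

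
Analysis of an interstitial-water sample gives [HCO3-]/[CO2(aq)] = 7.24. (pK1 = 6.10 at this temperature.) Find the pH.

pH = 6.96

From K1 = [H⁺][HCO3-]/[CO2(aq)]:  pH = pK1 + log₁₀([HCO3-]/[CO2(aq)])
log₁₀(7.24) = +0.860
pH = 6.10 + (+0.860) = 6.96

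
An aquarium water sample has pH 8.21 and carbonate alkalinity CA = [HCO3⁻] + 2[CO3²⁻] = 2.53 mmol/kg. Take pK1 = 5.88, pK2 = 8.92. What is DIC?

DIC = 2.18 mmol/kg

CA = [HCO3⁻] + 2[CO3²⁻] = (α₁ + 2α₂)·DIC
At pH 8.21: [H⁺]/K1 = 10^-2.33 = 0.0046774, K2/[H⁺] = 10^-0.71 = 0.19498
α₁ = 1/(1 + 0.0046774 + 0.19498) = 1/1.1997 = 0.8336; α₂ = α₁·K2/[H⁺] = 0.1625
α₁ + 2α₂ = 1.1586
DIC = CA / (α₁ + 2α₂) = 2.53 / 1.1586 = 2.18 mmol/kg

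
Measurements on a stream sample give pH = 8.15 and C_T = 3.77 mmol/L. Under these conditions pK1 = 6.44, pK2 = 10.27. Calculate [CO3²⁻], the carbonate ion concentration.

α₂ = 1 / (1 + [H⁺]/K2 + [H⁺]²/(K1K2)) = 1 / (1 + 10^+2.12 + 10^+0.41)
   = 1 / (1 + 131.83 + 2.5704) = 1/135.40 = 0.007386
[CO3²⁻] = α₂ × DIC = 0.007386 × 3.77 = 0.0278 mmol/L

[CO3²⁻] = 0.0278 mmol/L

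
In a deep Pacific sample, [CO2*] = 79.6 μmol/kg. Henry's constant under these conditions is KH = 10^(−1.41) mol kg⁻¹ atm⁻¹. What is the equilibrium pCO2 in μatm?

pCO2 = 2050 μatm

KH = 10^(−1.41) = 3.890×10^-2 mol kg⁻¹ atm⁻¹
pCO2 = [CO2*]/KH = 79.6×10^-6 / 3.890×10^-2 = 2.05×10^-3 atm = 2050 μatm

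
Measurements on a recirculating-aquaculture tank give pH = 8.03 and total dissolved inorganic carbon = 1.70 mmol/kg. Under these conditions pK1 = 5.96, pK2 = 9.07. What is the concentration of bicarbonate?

[HCO3⁻] = 1.55 mmol/kg

α₁ = 1 / (1 + [H⁺]/K1 + K2/[H⁺]) = 1 / (1 + 10^-2.07 + 10^-1.04)
   = 1 / (1 + 0.0085114 + 0.091201) = 1/1.0997 = 0.9093
[HCO3⁻] = α₁ × DIC = 0.9093 × 1.70 = 1.55 mmol/kg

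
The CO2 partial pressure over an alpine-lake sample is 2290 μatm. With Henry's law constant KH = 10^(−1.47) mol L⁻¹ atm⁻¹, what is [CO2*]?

KH = 10^(−1.47) = 3.388×10^-2 mol L⁻¹ atm⁻¹
[CO2*] = KH · pCO2 = 3.388×10^-2 × 2290×10^-6 atm = 7.76×10^-5 mol/L

[CO2*] = 77.6 μmol/L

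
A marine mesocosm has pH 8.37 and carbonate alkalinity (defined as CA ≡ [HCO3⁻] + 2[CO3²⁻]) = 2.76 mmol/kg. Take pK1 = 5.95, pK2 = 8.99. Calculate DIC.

DIC = 2.32 mmol/kg

CA = [HCO3⁻] + 2[CO3²⁻] = (α₁ + 2α₂)·DIC
At pH 8.37: [H⁺]/K1 = 10^-2.42 = 0.0038019, K2/[H⁺] = 10^-0.62 = 0.23988
α₁ = 1/(1 + 0.0038019 + 0.23988) = 1/1.2437 = 0.8041; α₂ = α₁·K2/[H⁺] = 0.1929
α₁ + 2α₂ = 1.1898
DIC = CA / (α₁ + 2α₂) = 2.76 / 1.1898 = 2.32 mmol/kg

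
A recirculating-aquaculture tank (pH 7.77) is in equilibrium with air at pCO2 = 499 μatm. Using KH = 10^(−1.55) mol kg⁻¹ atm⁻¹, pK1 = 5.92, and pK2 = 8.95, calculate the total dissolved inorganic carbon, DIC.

DIC = 1.08 mmol/kg

[CO2*] = KH · pCO2 = 10^(−1.55) × 499×10^-6 = 1.406×10^-5 mol/kg
α₀ = 1/(1 + K1/[H⁺] + K1K2/[H⁺]²) = 1/(1 + 10^+1.85 + 10^+0.67) = 0.01308
DIC = [CO2*]/α₀ = 1.406×10^-5 / 0.01308 = 1.08 mmol/kg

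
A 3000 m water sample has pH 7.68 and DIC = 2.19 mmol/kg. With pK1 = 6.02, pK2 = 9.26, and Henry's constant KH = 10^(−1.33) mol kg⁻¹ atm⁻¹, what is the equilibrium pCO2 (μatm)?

α₀ = 1 / (1 + K1/[H⁺] + K1K2/[H⁺]²) = 1 / (1 + 10^+1.66 + 10^+0.08)
   = 1 / (1 + 45.709 + 1.2023) = 1/47.911 = 0.02087
[CO2*] = α₀ × DIC = 0.02087 × 2.19 = 0.04571 mmol/kg
pCO2 = [CO2*]/KH = 4.571×10^-5 / 4.677×10^-2 = 977 μatm

pCO2 = 977 μatm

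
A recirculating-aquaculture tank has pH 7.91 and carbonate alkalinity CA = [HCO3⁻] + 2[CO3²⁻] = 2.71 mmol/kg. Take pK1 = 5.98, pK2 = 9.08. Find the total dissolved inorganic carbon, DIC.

DIC = 2.58 mmol/kg

CA = [HCO3⁻] + 2[CO3²⁻] = (α₁ + 2α₂)·DIC
At pH 7.91: [H⁺]/K1 = 10^-1.93 = 0.011749, K2/[H⁺] = 10^-1.17 = 0.067608
α₁ = 1/(1 + 0.011749 + 0.067608) = 1/1.0794 = 0.9265; α₂ = α₁·K2/[H⁺] = 0.06264
α₁ + 2α₂ = 1.0518
DIC = CA / (α₁ + 2α₂) = 2.71 / 1.0518 = 2.58 mmol/kg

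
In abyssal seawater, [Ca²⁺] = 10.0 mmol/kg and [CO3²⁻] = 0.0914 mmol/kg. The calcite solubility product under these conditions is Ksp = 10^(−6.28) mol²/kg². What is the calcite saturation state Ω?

Ksp = 10^(−6.28) = 5.248×10^-7
Ω = [Ca²⁺][CO3²⁻]/Ksp = (10.0×10^-3)(0.0914×10^-3) / 5.248×10^-7 = 1.74

Ω = 1.74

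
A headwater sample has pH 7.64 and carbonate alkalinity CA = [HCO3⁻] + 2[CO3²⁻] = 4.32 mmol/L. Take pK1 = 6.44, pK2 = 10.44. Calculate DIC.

CA = [HCO3⁻] + 2[CO3²⁻] = (α₁ + 2α₂)·DIC
At pH 7.64: [H⁺]/K1 = 10^-1.20 = 0.063096, K2/[H⁺] = 10^-2.80 = 0.0015849
α₁ = 1/(1 + 0.063096 + 0.0015849) = 1/1.0647 = 0.9392; α₂ = α₁·K2/[H⁺] = 0.001489
α₁ + 2α₂ = 0.9422
DIC = CA / (α₁ + 2α₂) = 4.32 / 0.9422 = 4.58 mmol/L

DIC = 4.58 mmol/L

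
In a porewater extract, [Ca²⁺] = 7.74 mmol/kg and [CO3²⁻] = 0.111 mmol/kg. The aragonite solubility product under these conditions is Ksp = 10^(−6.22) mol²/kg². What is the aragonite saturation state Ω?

Ω = 1.43

Ksp = 10^(−6.22) = 6.026×10^-7
Ω = [Ca²⁺][CO3²⁻]/Ksp = (7.74×10^-3)(0.111×10^-3) / 6.026×10^-7 = 1.43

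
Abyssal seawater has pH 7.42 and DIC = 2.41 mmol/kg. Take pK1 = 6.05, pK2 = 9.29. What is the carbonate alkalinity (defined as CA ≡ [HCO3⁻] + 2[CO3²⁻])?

CA = [HCO3⁻] + 2[CO3²⁻] = (α₁ + 2α₂)·DIC
At pH 7.42: [H⁺]/K1 = 10^-1.37 = 0.042658, K2/[H⁺] = 10^-1.87 = 0.013490
α₁ = 1/(1 + 0.042658 + 0.013490) = 1/1.0561 = 0.9468; α₂ = α₁·K2/[H⁺] = 0.01277
α₁ + 2α₂ = 0.9724
CA = 0.9724 × 2.41 = 2.34 mmol/kg

CA = 2.34 mmol/kg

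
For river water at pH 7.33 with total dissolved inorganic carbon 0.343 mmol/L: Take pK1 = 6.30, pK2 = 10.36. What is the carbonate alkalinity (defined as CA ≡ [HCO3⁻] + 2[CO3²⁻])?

CA = 0.314 mmol/L

CA = [HCO3⁻] + 2[CO3²⁻] = (α₁ + 2α₂)·DIC
At pH 7.33: [H⁺]/K1 = 10^-1.03 = 0.093325, K2/[H⁺] = 10^-3.03 = 0.00093325
α₁ = 1/(1 + 0.093325 + 0.00093325) = 1/1.0943 = 0.9139; α₂ = α₁·K2/[H⁺] = 0.0008529
α₁ + 2α₂ = 0.9156
CA = 0.9156 × 0.343 = 0.314 mmol/L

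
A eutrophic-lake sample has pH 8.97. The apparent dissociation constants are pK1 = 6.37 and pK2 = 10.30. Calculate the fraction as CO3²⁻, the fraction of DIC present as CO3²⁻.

α₂ = 0.0446

α₂ = 1 / (1 + [H⁺]/K2 + [H⁺]²/(K1K2)) = 1 / (1 + 10^+1.33 + 10^-1.27)
   = 1 / (1 + 21.380 + 0.053703) = 1/22.433 = 0.04458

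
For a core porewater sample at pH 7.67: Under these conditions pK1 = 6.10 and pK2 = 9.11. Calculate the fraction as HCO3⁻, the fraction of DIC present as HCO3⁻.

α₁ = 0.941

α₁ = 1 / (1 + [H⁺]/K1 + K2/[H⁺]) = 1 / (1 + 10^-1.57 + 10^-1.44)
   = 1 / (1 + 0.026915 + 0.036308) = 1/1.0632 = 0.9405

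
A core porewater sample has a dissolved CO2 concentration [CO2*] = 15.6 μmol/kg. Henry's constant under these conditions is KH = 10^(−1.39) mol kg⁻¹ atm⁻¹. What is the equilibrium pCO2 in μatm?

pCO2 = 383 μatm

KH = 10^(−1.39) = 4.074×10^-2 mol kg⁻¹ atm⁻¹
pCO2 = [CO2*]/KH = 15.6×10^-6 / 4.074×10^-2 = 3.83×10^-4 atm = 383 μatm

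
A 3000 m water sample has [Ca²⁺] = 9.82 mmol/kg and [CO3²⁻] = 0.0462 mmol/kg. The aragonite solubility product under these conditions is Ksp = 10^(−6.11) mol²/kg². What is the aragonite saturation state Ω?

Ω = 0.584

Ksp = 10^(−6.11) = 7.762×10^-7
Ω = [Ca²⁺][CO3²⁻]/Ksp = (9.82×10^-3)(0.0462×10^-3) / 7.762×10^-7 = 0.584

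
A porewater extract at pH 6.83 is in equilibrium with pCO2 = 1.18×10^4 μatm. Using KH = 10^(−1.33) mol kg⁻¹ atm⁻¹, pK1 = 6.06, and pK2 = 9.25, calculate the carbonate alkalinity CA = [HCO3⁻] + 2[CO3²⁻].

[CO2*] = KH · pCO2 = 10^(−1.33) × 1.18×10^4×10^-6 = 5.519×10^-4 mol/kg
α₀ = 1/(1 + K1/[H⁺] + K1K2/[H⁺]²) = 1/(1 + 10^+0.77 + 10^-1.65) = 0.1447
DIC = [CO2*]/α₀ = 5.519×10^-4 / 0.1447 = 3.814 mmol/kg
CA = (α₁ + 2α₂)·DIC = (0.8521 + 2×0.003239) × 3.814 = 3.27 mmol/kg

CA = 3.27 mmol/kg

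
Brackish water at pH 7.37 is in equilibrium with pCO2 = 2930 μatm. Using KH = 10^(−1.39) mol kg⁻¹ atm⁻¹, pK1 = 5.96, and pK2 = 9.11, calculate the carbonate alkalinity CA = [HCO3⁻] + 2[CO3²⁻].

[CO2*] = KH · pCO2 = 10^(−1.39) × 2930×10^-6 = 1.194×10^-4 mol/kg
α₀ = 1/(1 + K1/[H⁺] + K1K2/[H⁺]²) = 1/(1 + 10^+1.41 + 10^-0.33) = 0.03680
DIC = [CO2*]/α₀ = 1.194×10^-4 / 0.03680 = 3.243 mmol/kg
CA = (α₁ + 2α₂)·DIC = (0.9460 + 2×0.01721) × 3.243 = 3.18 mmol/kg

CA = 3.18 mmol/kg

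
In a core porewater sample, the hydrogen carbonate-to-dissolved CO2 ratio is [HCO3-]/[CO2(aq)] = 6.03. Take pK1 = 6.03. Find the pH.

pH = 6.81

From K1 = [H⁺][HCO3-]/[CO2(aq)]:  pH = pK1 + log₁₀([HCO3-]/[CO2(aq)])
log₁₀(6.03) = +0.780
pH = 6.03 + (+0.780) = 6.81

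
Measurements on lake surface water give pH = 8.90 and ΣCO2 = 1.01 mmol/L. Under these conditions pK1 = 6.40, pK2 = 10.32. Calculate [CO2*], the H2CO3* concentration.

[CO2*] = 3.07 μmol/L

α₀ = 1 / (1 + K1/[H⁺] + K1K2/[H⁺]²) = 1 / (1 + 10^+2.50 + 10^+1.08)
   = 1 / (1 + 316.23 + 12.023) = 1/329.25 = 0.003037
[CO2*] = α₀ × DIC = 0.003037 × 1.01 = 0.00307 mmol/L = 3.07 μmol/L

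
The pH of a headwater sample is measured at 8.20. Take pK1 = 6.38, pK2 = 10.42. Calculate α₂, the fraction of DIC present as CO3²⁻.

α₂ = 1 / (1 + [H⁺]/K2 + [H⁺]²/(K1K2)) = 1 / (1 + 10^+2.22 + 10^+0.40)
   = 1 / (1 + 165.96 + 2.5119) = 1/169.47 = 0.005901

α₂ = 0.00590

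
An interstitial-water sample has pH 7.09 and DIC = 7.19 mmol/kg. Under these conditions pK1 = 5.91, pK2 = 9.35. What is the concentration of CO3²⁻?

α₂ = 1 / (1 + [H⁺]/K2 + [H⁺]²/(K1K2)) = 1 / (1 + 10^+2.26 + 10^+1.08)
   = 1 / (1 + 181.97 + 12.023) = 1/194.99 = 0.005128
[CO3²⁻] = α₂ × DIC = 0.005128 × 7.19 = 0.0369 mmol/kg

[CO3²⁻] = 0.0369 mmol/kg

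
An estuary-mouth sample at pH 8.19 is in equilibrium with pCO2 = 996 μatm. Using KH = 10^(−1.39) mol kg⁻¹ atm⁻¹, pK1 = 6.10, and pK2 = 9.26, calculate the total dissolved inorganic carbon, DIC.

[CO2*] = KH · pCO2 = 10^(−1.39) × 996×10^-6 = 4.058×10^-5 mol/kg
α₀ = 1/(1 + K1/[H⁺] + K1K2/[H⁺]²) = 1/(1 + 10^+2.09 + 10^+1.02) = 0.007435
DIC = [CO2*]/α₀ = 4.058×10^-5 / 0.007435 = 5.46 mmol/kg

DIC = 5.46 mmol/kg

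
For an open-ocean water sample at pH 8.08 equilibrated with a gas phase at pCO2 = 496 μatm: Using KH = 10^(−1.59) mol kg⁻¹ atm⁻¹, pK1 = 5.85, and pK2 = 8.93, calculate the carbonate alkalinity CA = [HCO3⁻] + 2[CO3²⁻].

CA = 2.78 mmol/kg

[CO2*] = KH · pCO2 = 10^(−1.59) × 496×10^-6 = 1.275×10^-5 mol/kg
α₀ = 1/(1 + K1/[H⁺] + K1K2/[H⁺]²) = 1/(1 + 10^+2.23 + 10^+1.38) = 0.005133
DIC = [CO2*]/α₀ = 1.275×10^-5 / 0.005133 = 2.484 mmol/kg
CA = (α₁ + 2α₂)·DIC = (0.8717 + 2×0.1231) × 2.484 = 2.78 mmol/kg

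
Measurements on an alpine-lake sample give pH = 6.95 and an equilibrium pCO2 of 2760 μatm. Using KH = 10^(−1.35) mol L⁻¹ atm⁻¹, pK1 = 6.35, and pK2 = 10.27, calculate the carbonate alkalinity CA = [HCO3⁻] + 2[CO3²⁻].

[CO2*] = KH · pCO2 = 10^(−1.35) × 2760×10^-6 = 1.233×10^-4 mol/L
α₀ = 1/(1 + K1/[H⁺] + K1K2/[H⁺]²) = 1/(1 + 10^+0.60 + 10^-2.72) = 0.2007
DIC = [CO2*]/α₀ = 1.233×10^-4 / 0.2007 = 0.6143 mmol/L
CA = (α₁ + 2α₂)·DIC = (0.7989 + 2×0.0003824) × 0.6143 = 0.491 mmol/L

CA = 0.491 mmol/L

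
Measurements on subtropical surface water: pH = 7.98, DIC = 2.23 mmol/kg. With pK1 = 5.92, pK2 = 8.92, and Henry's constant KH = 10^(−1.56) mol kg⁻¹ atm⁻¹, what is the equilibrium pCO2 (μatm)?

pCO2 = 628 μatm

α₀ = 1 / (1 + K1/[H⁺] + K1K2/[H⁺]²) = 1 / (1 + 10^+2.06 + 10^+1.12)
   = 1 / (1 + 114.82 + 13.183) = 1/129.00 = 0.007752
[CO2*] = α₀ × DIC = 0.007752 × 2.23 = 0.01729 mmol/kg = 17.29 μmol/kg
pCO2 = [CO2*]/KH = 1.729×10^-5 / 2.754×10^-2 = 628 μatm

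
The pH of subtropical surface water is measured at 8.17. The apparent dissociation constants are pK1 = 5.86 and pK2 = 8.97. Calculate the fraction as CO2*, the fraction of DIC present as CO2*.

α₀ = 0.00421

α₀ = 1 / (1 + K1/[H⁺] + K1K2/[H⁺]²) = 1 / (1 + 10^+2.31 + 10^+1.51)
   = 1 / (1 + 204.17 + 32.359) = 1/237.53 = 0.004210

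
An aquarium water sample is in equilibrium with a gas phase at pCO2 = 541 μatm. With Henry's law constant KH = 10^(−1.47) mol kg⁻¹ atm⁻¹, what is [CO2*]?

KH = 10^(−1.47) = 3.388×10^-2 mol kg⁻¹ atm⁻¹
[CO2*] = KH · pCO2 = 3.388×10^-2 × 541×10^-6 atm = 1.83×10^-5 mol/kg

[CO2*] = 18.3 μmol/kg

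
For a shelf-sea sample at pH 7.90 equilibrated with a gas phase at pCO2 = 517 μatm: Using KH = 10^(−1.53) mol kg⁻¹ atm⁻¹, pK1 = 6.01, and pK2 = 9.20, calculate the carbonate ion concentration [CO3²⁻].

[CO2*] = KH · pCO2 = 10^(−1.53) × 517×10^-6 = 1.526×10^-5 mol/kg
α₀ = 1/(1 + K1/[H⁺] + K1K2/[H⁺]²) = 1/(1 + 10^+1.89 + 10^+0.59) = 0.01212
DIC = [CO2*]/α₀ = 1.526×10^-5 / 0.01212 = 1.259 mmol/kg
[CO3²⁻] = α₂·DIC; α₂ = 0.04715, so [CO3²⁻] = 0.04715 × 1.259 = 0.0594 mmol/kg

[CO3²⁻] = 0.0594 mmol/kg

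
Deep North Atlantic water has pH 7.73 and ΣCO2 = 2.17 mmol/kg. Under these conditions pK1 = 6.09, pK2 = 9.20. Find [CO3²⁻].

[CO3²⁻] = 0.0696 mmol/kg

α₂ = 1 / (1 + [H⁺]/K2 + [H⁺]²/(K1K2)) = 1 / (1 + 10^+1.47 + 10^-0.17)
   = 1 / (1 + 29.512 + 0.67608) = 1/31.188 = 0.03206
[CO3²⁻] = α₂ × DIC = 0.03206 × 2.17 = 0.0696 mmol/kg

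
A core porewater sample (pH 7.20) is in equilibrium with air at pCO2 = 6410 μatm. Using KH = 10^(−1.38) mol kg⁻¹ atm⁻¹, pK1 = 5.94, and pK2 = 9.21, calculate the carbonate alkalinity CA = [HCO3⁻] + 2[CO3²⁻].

CA = 4.96 mmol/kg

[CO2*] = KH · pCO2 = 10^(−1.38) × 6410×10^-6 = 2.672×10^-4 mol/kg
α₀ = 1/(1 + K1/[H⁺] + K1K2/[H⁺]²) = 1/(1 + 10^+1.26 + 10^-0.75) = 0.05161
DIC = [CO2*]/α₀ = 2.672×10^-4 / 0.05161 = 5.177 mmol/kg
CA = (α₁ + 2α₂)·DIC = (0.9392 + 2×0.009178) × 5.177 = 4.96 mmol/kg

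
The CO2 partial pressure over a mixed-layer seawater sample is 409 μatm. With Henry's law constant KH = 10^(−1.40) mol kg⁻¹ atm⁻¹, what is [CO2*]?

KH = 10^(−1.40) = 3.981×10^-2 mol kg⁻¹ atm⁻¹
[CO2*] = KH · pCO2 = 3.981×10^-2 × 409×10^-6 atm = 1.63×10^-5 mol/kg

[CO2*] = 16.3 μmol/kg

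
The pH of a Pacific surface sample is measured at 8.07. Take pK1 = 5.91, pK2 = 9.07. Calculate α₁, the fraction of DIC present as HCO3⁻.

α₁ = 0.903

α₁ = 1 / (1 + [H⁺]/K1 + K2/[H⁺]) = 1 / (1 + 10^-2.16 + 10^-1.00)
   = 1 / (1 + 0.0069183 + 0.10000) = 1/1.1069 = 0.9034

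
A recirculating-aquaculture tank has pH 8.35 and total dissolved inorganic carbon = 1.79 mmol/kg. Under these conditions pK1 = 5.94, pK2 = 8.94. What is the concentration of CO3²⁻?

[CO3²⁻] = 0.365 mmol/kg

α₂ = 1 / (1 + [H⁺]/K2 + [H⁺]²/(K1K2)) = 1 / (1 + 10^+0.59 + 10^-1.82)
   = 1 / (1 + 3.8905 + 0.015136) = 1/4.9056 = 0.2038
[CO3²⁻] = α₂ × DIC = 0.2038 × 1.79 = 0.365 mmol/kg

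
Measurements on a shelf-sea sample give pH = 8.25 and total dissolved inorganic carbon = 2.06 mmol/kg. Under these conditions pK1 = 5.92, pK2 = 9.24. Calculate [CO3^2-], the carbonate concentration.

[CO3²⁻] = 0.190 mmol/kg

α₂ = 1 / (1 + [H⁺]/K2 + [H⁺]²/(K1K2)) = 1 / (1 + 10^+0.99 + 10^-1.34)
   = 1 / (1 + 9.7724 + 0.045709) = 1/10.818 = 0.09244
[CO3²⁻] = α₂ × DIC = 0.09244 × 2.06 = 0.190 mmol/kg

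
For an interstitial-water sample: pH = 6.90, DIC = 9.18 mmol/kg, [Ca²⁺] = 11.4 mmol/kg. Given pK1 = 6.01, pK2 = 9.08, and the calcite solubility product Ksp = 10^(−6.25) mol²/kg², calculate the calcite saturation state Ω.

α₂ = 1 / (1 + [H⁺]/K2 + [H⁺]²/(K1K2)) = 1 / (1 + 10^+2.18 + 10^+1.29)
   = 1 / (1 + 151.36 + 19.498) = 1/171.85 = 0.005819
[CO3²⁻] = α₂ × DIC = 0.005819 × 9.18 = 0.05342 mmol/kg
Ksp = 10^(−6.25) = 5.623×10^-7
Ω = [Ca²⁺][CO3²⁻]/Ksp = (11.4×10^-3)(5.342×10^-5) / 5.623×10^-7 = 1.08

Ω = 1.08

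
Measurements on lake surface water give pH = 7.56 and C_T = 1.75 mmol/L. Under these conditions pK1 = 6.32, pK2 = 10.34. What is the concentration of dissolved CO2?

α₀ = 1 / (1 + K1/[H⁺] + K1K2/[H⁺]²) = 1 / (1 + 10^+1.24 + 10^-1.54)
   = 1 / (1 + 17.378 + 0.028840) = 1/18.407 = 0.05433
[CO2*] = α₀ × DIC = 0.05433 × 1.75 = 0.0951 mmol/L

[CO2*] = 0.0951 mmol/L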